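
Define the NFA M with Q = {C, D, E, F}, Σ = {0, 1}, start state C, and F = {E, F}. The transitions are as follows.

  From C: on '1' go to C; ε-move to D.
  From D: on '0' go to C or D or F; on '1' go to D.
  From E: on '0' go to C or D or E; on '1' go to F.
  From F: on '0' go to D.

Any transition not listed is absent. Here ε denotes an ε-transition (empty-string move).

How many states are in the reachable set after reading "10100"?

3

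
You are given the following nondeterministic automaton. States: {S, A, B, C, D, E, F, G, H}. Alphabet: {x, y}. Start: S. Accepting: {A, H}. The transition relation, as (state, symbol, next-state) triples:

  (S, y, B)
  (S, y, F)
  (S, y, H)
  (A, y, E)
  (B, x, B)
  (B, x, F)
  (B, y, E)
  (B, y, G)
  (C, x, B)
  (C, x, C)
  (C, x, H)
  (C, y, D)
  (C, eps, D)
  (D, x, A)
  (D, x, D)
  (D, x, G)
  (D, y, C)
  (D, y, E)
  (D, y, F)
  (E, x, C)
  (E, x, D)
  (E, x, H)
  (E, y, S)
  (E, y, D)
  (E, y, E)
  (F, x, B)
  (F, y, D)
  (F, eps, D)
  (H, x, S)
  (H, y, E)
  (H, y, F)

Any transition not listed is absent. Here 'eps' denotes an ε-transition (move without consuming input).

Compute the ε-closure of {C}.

Begin with {C}.
ε-move C → D; add D.

{C, D}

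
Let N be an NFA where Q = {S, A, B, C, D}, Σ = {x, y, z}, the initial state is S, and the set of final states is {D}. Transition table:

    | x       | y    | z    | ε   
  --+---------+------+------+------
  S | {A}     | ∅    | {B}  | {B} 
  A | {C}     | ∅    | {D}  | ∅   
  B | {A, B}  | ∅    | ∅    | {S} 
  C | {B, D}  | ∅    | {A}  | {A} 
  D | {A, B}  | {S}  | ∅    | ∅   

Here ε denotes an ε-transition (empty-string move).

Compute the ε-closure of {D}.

{D}

Begin with {D}.
No ε-moves leave this set, so the closure equals the set itself.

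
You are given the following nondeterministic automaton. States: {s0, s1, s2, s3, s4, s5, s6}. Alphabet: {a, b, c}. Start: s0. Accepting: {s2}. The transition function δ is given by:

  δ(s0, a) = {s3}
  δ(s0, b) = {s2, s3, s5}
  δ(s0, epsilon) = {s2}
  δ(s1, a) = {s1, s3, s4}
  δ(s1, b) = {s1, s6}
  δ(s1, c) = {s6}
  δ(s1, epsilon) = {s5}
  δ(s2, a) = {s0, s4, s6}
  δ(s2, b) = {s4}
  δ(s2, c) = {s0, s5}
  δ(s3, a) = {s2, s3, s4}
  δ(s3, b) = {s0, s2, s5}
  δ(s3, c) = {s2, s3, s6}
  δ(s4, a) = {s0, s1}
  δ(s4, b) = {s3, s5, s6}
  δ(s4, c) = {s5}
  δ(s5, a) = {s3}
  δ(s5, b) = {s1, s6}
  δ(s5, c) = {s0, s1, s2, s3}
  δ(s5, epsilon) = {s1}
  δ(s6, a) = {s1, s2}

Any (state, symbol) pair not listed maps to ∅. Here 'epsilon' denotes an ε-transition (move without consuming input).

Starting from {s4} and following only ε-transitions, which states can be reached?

{s4}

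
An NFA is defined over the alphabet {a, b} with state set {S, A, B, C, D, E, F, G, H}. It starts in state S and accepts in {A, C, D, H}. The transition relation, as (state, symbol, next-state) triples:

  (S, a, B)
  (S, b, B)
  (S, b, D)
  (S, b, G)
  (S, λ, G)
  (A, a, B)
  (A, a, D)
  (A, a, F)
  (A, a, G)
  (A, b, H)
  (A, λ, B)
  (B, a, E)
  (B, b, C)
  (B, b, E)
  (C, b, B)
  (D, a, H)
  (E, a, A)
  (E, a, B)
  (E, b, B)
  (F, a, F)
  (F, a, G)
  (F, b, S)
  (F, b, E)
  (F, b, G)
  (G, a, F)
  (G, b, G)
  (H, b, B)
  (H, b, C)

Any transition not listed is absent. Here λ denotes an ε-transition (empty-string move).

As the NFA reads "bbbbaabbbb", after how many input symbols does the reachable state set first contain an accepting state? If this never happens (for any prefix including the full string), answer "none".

1

Start: ε-closure({S}) = {S, G}.
Read 'b': {S, G} → {B, D, G}.
None of the earlier sets intersect F, but {B, D, G} does.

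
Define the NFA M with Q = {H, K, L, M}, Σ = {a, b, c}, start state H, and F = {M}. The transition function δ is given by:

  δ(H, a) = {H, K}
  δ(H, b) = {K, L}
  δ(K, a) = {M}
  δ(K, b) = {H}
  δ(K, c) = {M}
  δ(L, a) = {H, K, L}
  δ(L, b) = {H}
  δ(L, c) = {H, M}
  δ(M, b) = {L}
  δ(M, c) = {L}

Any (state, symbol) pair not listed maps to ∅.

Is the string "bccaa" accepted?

Yes

Start in {H}.
Read 'b': H→{K, L}; now {K, L}.
Read 'c': K→{M}, L→{H, M}; now {H, M}.
Read 'c': H→∅, M→{L}; now {L}.
Read 'a': L→{H, K, L}; now {H, K, L}.
Read 'a': H→{H, K}, K→{M}, L→{H, K, L}; now {H, K, L, M}.
The final set {H, K, L, M} contains the accepting state M.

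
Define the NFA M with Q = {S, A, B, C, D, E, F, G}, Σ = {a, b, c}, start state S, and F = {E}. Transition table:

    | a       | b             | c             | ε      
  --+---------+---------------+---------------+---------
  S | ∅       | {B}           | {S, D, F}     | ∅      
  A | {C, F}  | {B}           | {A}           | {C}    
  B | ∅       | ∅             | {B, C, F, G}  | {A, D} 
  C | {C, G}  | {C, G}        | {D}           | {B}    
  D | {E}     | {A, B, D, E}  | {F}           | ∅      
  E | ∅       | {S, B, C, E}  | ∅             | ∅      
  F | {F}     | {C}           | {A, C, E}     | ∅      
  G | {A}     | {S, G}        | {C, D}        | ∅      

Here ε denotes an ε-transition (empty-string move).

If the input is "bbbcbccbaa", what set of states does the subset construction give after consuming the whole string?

{A, B, C, D, E, F, G}

Start in {S}.
Read 'b': S→{B}; union {B}; ε-closure = {A, B, C, D}.
Read 'b': A→{B}, B→∅, C→{C, G}, D→{A, B, D, E}; now {A, B, C, D, E, G}.
Read 'b': A→{B}, B→∅, C→{C, G}, D→{A, B, D, E}, E→{S, B, C, E}, G→{S, G}; now {S, A, B, C, D, E, G}.
Read 'c': S→{S, D, F}, A→{A}, B→{B, C, F, G}, C→{D}, D→{F}, E→∅, G→{C, D}; now {S, A, B, C, D, F, G}.
Read 'b': S→{B}, A→{B}, B→∅, C→{C, G}, D→{A, B, D, E}, F→{C}, G→{S, G}; now {S, A, B, C, D, E, G}.
Read 'c': S→{S, D, F}, A→{A}, B→{B, C, F, G}, C→{D}, D→{F}, E→∅, G→{C, D}; now {S, A, B, C, D, F, G}.
Read 'c': S→{S, D, F}, A→{A}, B→{B, C, F, G}, C→{D}, D→{F}, F→{A, C, E}, G→{C, D}; now {S, A, B, C, D, E, F, G}.
Read 'b': S→{B}, A→{B}, B→∅, C→{C, G}, D→{A, B, D, E}, E→{S, B, C, E}, F→{C}, G→{S, G}; now {S, A, B, C, D, E, G}.
Read 'a': S→∅, A→{C, F}, B→∅, C→{C, G}, D→{E}, E→∅, G→{A}; union {A, C, E, F, G}; ε-closure = {A, B, C, D, E, F, G}.
Read 'a': A→{C, F}, B→∅, C→{C, G}, D→{E}, E→∅, F→{F}, G→{A}; union {A, C, E, F, G}; ε-closure = {A, B, C, D, E, F, G}.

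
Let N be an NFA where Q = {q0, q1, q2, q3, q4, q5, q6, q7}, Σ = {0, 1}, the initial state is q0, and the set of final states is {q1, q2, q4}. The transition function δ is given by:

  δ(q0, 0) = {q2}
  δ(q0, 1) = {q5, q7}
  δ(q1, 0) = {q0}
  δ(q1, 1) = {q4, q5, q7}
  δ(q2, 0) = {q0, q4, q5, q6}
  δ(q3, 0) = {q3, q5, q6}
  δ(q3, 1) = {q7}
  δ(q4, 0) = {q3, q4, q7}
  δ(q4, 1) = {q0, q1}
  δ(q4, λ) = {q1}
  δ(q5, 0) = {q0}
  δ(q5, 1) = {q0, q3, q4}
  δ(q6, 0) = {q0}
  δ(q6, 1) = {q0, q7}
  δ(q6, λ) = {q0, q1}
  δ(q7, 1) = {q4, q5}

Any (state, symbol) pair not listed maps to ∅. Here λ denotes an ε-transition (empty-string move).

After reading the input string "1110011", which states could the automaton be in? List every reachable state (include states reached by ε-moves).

{q0, q1, q3, q4, q5, q7}

Start in {q0}.
Read '1': q0→{q5, q7}; now {q5, q7}.
Read '1': q5→{q0, q3, q4}, q7→{q4, q5}; union {q0, q3, q4, q5}; ε-closure = {q0, q1, q3, q4, q5}.
Read '1': q0→{q5, q7}, q1→{q4, q5, q7}, q3→{q7}, q4→{q0, q1}, q5→{q0, q3, q4}; now {q0, q1, q3, q4, q5, q7}.
Read '0': q0→{q2}, q1→{q0}, q3→{q3, q5, q6}, q4→{q3, q4, q7}, q5→{q0}, q7→∅; union {q0, q2, q3, q4, q5, q6, q7}; ε-closure = {q0, q1, q2, q3, q4, q5, q6, q7}.
Read '0': q0→{q2}, q1→{q0}, q2→{q0, q4, q5, q6}, q3→{q3, q5, q6}, q4→{q3, q4, q7}, q5→{q0}, q6→{q0}, q7→∅; union {q0, q2, q3, q4, q5, q6, q7}; ε-closure = {q0, q1, q2, q3, q4, q5, q6, q7}.
Read '1': q0→{q5, q7}, q1→{q4, q5, q7}, q2→∅, q3→{q7}, q4→{q0, q1}, q5→{q0, q3, q4}, q6→{q0, q7}, q7→{q4, q5}; now {q0, q1, q3, q4, q5, q7}.
Read '1': q0→{q5, q7}, q1→{q4, q5, q7}, q3→{q7}, q4→{q0, q1}, q5→{q0, q3, q4}, q7→{q4, q5}; now {q0, q1, q3, q4, q5, q7}.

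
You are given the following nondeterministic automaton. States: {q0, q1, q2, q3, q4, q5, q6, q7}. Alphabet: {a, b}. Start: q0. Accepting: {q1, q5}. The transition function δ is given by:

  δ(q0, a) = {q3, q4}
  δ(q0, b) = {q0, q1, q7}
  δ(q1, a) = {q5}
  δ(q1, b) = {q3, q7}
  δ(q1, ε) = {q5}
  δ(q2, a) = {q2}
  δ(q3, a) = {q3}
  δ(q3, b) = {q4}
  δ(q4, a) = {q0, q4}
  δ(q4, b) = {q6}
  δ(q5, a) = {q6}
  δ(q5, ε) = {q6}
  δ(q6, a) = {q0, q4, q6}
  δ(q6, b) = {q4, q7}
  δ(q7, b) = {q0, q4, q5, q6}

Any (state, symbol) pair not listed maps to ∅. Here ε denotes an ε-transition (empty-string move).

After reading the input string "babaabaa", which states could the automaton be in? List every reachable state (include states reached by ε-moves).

{q0, q3, q4, q6}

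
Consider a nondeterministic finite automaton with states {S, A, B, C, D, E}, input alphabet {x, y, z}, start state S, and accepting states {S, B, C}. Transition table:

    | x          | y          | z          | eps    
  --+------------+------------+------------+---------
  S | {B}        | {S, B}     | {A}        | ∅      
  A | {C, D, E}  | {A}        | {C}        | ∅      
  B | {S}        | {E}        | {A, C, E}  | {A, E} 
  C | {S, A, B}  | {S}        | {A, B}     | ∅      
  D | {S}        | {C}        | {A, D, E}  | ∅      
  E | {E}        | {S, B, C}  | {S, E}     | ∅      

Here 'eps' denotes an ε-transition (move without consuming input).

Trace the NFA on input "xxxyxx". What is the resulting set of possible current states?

{S, A, B, C, D, E}

Start in {S}.
Read 'x': S→{B}; union {B}; ε-closure = {A, B, E}.
Read 'x': A→{C, D, E}, B→{S}, E→{E}; now {S, C, D, E}.
Read 'x': S→{B}, C→{S, A, B}, D→{S}, E→{E}; now {S, A, B, E}.
Read 'y': S→{S, B}, A→{A}, B→{E}, E→{S, B, C}; now {S, A, B, C, E}.
Read 'x': S→{B}, A→{C, D, E}, B→{S}, C→{S, A, B}, E→{E}; now {S, A, B, C, D, E}.
Read 'x': S→{B}, A→{C, D, E}, B→{S}, C→{S, A, B}, D→{S}, E→{E}; now {S, A, B, C, D, E}.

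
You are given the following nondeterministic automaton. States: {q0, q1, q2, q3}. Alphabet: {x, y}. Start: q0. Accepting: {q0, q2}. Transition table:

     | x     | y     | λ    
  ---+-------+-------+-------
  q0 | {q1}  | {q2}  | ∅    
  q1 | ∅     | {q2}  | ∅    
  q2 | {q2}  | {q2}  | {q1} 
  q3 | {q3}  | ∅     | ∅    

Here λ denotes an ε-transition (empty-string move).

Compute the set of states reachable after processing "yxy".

{q1, q2}

Start in {q0}.
Read 'y': q0→{q2}; union {q2}; ε-closure = {q1, q2}.
Read 'x': q1→∅, q2→{q2}; union {q2}; ε-closure = {q1, q2}.
Read 'y': q1→{q2}, q2→{q2}; union {q2}; ε-closure = {q1, q2}.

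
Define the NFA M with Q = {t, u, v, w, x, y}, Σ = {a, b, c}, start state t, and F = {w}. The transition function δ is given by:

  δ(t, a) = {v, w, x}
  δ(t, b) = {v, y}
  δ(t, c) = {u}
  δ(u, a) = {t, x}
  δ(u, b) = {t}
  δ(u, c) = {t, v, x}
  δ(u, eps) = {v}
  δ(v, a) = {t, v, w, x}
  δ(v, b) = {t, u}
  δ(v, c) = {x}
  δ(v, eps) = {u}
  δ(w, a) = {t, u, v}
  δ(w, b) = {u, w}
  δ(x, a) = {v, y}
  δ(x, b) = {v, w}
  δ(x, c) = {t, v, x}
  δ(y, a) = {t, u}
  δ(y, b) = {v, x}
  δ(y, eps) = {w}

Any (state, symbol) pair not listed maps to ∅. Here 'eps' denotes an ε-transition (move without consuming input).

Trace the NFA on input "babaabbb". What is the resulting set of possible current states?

Start in {t}.
Read 'b': {t} → {u, v, w, y}.
Read 'a': {u, v, w, y} → {t, u, v, w, x}.
Read 'b': {t, u, v, w, x} → {t, u, v, w, y}.
Read 'a': {t, u, v, w, y} → {t, u, v, w, x}.
Read 'a': {t, u, v, w, x} → {t, u, v, w, x, y}.
Read 'b': {t, u, v, w, x, y} → {t, u, v, w, x, y}.
Read 'b': {t, u, v, w, x, y} → {t, u, v, w, x, y}.
Read 'b': {t, u, v, w, x, y} → {t, u, v, w, x, y}.

{t, u, v, w, x, y}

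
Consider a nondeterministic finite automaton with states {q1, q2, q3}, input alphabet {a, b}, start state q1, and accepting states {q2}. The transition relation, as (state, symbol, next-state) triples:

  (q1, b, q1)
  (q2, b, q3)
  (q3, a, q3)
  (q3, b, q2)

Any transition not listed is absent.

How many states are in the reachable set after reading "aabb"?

Start in {q1}.
Read 'a': {q1} → ∅.
The set is empty and remains empty for the remaining 3 symbols.
That set has 0 states.

0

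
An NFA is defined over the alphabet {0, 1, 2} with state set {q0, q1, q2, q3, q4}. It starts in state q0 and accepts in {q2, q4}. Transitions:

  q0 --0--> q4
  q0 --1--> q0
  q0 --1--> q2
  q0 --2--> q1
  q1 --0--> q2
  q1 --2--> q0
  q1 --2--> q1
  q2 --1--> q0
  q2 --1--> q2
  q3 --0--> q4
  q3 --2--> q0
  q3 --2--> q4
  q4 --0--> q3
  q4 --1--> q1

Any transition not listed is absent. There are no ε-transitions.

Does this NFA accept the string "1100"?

No

Start in {q0}.
Read '1': q0→{q0, q2}; now {q0, q2}.
Read '1': q0→{q0, q2}, q2→{q0, q2}; now {q0, q2}.
Read '0': q0→{q4}, q2→∅; now {q4}.
Read '0': q4→{q3}; now {q3}.
The final set {q3} contains no accepting state.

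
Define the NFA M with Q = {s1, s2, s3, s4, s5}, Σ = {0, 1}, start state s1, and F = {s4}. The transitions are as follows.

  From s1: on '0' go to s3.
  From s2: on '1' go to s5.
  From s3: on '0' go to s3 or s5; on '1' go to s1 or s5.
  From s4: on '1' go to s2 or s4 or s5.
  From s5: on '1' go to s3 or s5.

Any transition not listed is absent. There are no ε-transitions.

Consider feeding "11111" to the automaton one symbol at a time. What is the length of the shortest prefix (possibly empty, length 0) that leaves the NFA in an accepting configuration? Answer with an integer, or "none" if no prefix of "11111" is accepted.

none

Start in {s1}.
Read '1': s1→∅; now ∅.
The set is empty and remains empty for the remaining 4 symbols.
No reachable set along the way intersects F.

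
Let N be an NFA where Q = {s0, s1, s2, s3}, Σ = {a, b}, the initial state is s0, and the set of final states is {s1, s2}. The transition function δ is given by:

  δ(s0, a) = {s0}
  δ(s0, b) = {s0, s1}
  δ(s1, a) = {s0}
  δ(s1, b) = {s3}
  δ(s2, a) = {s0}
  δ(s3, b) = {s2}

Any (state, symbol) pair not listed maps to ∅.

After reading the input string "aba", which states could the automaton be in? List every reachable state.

{s0}

Start in {s0}.
Read 'a': s0→{s0}; now {s0}.
Read 'b': s0→{s0, s1}; now {s0, s1}.
Read 'a': s0→{s0}, s1→{s0}; now {s0}.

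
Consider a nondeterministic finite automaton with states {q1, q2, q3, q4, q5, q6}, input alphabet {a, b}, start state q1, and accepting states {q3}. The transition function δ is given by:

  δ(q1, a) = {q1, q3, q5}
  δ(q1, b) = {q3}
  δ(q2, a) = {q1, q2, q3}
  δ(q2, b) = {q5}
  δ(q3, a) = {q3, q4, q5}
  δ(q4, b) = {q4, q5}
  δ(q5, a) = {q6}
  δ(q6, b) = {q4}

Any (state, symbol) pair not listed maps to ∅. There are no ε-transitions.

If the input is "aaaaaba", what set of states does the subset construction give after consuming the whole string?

{q3, q4, q5, q6}

Start in {q1}.
Read 'a': q1→{q1, q3, q5}; now {q1, q3, q5}.
Read 'a': q1→{q1, q3, q5}, q3→{q3, q4, q5}, q5→{q6}; now {q1, q3, q4, q5, q6}.
Read 'a': q1→{q1, q3, q5}, q3→{q3, q4, q5}, q4→∅, q5→{q6}, q6→∅; now {q1, q3, q4, q5, q6}.
Read 'a': q1→{q1, q3, q5}, q3→{q3, q4, q5}, q4→∅, q5→{q6}, q6→∅; now {q1, q3, q4, q5, q6}.
Read 'a': q1→{q1, q3, q5}, q3→{q3, q4, q5}, q4→∅, q5→{q6}, q6→∅; now {q1, q3, q4, q5, q6}.
Read 'b': q1→{q3}, q3→∅, q4→{q4, q5}, q5→∅, q6→{q4}; now {q3, q4, q5}.
Read 'a': q3→{q3, q4, q5}, q4→∅, q5→{q6}; now {q3, q4, q5, q6}.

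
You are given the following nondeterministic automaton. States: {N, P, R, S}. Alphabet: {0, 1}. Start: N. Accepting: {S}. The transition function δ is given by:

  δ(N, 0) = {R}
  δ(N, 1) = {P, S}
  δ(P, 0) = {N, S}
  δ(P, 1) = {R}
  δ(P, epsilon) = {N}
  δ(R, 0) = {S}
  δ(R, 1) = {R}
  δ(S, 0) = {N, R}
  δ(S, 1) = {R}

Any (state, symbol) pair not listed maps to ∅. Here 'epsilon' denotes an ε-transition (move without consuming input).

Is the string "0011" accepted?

No

Start in {N}.
Read '0': N→{R}; now {R}.
Read '0': R→{S}; now {S}.
Read '1': S→{R}; now {R}.
Read '1': R→{R}; now {R}.
The final set {R} contains no accepting state.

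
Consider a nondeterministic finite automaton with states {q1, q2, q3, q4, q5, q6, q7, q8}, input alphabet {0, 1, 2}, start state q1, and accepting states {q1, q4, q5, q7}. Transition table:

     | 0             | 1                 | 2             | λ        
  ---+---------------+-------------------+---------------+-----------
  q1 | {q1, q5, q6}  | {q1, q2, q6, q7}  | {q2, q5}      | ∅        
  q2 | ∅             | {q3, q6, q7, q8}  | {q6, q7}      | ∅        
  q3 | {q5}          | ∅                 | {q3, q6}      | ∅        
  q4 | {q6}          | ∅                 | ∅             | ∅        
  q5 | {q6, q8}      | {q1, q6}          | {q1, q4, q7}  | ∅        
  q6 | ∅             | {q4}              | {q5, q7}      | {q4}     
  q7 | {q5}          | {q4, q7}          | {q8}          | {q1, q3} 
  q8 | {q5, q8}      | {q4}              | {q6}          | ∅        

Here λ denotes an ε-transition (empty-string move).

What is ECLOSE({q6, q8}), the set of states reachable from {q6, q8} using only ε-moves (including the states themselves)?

Begin with {q6, q8}.
ε-move q6 → q4; add q4.

{q4, q6, q8}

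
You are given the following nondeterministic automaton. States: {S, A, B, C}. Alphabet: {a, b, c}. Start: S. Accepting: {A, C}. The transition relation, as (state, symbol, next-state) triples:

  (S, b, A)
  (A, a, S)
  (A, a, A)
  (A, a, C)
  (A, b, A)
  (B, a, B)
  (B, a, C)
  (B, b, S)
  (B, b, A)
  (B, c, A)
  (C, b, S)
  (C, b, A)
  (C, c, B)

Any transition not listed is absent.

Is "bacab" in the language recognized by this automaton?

Start in {S}.
Read 'b': {S} → {A}.
Read 'a': {A} → {S, A, C}.
Read 'c': {S, A, C} → {B}.
Read 'a': {B} → {B, C}.
Read 'b': {B, C} → {S, A}.
The final set {S, A} contains the accepting state A.

Yes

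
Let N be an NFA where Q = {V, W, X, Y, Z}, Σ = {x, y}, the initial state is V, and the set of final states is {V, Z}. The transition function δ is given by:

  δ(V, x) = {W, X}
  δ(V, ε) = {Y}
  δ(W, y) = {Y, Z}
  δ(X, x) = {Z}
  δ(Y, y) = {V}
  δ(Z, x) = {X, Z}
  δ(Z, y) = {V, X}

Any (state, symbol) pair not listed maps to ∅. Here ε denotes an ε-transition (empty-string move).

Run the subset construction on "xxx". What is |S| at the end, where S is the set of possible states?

Start: ε-closure({V}) = {V, Y}.
Read 'x': V→{W, X}, Y→∅; now {W, X}.
Read 'x': W→∅, X→{Z}; now {Z}.
Read 'x': Z→{X, Z}; now {X, Z}.
That set has 2 states.

2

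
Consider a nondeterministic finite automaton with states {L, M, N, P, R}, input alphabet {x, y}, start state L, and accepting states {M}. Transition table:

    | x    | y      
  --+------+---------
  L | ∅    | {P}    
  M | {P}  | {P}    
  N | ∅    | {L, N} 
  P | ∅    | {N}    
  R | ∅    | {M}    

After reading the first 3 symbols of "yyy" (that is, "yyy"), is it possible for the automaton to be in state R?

Start in {L}.
Read 'y': {L} → {P}.
Read 'y': {P} → {N}.
Read 'y': {N} → {L, N}.
State R is not in {L, N}.

No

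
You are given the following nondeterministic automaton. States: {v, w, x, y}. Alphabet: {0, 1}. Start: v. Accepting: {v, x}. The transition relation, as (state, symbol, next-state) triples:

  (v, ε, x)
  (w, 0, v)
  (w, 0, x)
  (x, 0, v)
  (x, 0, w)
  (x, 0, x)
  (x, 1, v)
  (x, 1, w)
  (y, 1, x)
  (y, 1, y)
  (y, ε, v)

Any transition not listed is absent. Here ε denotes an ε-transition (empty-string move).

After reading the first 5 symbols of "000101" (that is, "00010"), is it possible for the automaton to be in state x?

Yes

Start: ε-closure({v}) = {v, x}.
Read '0': v→∅, x→{v, w, x}; now {v, w, x}.
Read '0': v→∅, w→{v, x}, x→{v, w, x}; now {v, w, x}.
Read '0': v→∅, w→{v, x}, x→{v, w, x}; now {v, w, x}.
Read '1': v→∅, w→∅, x→{v, w}; union {v, w}; ε-closure = {v, w, x}.
Read '0': v→∅, w→{v, x}, x→{v, w, x}; now {v, w, x}.
State x is in {v, w, x}.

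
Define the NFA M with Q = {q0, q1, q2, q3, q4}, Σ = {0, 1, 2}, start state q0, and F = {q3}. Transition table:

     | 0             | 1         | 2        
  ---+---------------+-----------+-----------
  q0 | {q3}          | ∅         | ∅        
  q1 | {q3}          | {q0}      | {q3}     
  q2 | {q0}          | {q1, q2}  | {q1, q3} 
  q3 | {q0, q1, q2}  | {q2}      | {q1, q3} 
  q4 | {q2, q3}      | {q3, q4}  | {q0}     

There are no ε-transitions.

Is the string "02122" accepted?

Yes

Start in {q0}.
Read '0': {q0} → {q3}.
Read '2': {q3} → {q1, q3}.
Read '1': {q1, q3} → {q0, q2}.
Read '2': {q0, q2} → {q1, q3}.
Read '2': {q1, q3} → {q1, q3}.
The final set {q1, q3} contains the accepting state q3.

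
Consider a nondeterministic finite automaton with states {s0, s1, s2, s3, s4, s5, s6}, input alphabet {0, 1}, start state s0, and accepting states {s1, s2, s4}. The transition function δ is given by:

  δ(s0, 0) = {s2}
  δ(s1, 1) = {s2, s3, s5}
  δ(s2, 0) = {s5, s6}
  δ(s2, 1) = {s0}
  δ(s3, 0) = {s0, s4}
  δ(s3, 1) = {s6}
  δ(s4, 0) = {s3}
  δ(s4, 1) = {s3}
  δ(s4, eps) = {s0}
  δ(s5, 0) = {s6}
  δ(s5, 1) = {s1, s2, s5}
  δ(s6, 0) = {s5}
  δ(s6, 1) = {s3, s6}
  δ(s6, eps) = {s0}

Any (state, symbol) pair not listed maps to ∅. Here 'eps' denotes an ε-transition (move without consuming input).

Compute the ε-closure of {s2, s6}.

{s0, s2, s6}

Begin with {s2, s6}.
ε-move s6 → s0; add s0.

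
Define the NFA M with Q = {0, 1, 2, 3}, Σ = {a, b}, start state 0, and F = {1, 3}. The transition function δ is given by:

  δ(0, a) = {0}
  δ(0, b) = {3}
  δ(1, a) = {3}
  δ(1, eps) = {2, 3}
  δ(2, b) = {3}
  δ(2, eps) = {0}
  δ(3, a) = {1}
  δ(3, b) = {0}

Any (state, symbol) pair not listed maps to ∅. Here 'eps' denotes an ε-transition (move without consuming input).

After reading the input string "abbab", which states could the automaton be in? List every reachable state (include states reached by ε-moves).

{3}

Start in {0}.
Read 'a': 0→{0}; now {0}.
Read 'b': 0→{3}; now {3}.
Read 'b': 3→{0}; now {0}.
Read 'a': 0→{0}; now {0}.
Read 'b': 0→{3}; now {3}.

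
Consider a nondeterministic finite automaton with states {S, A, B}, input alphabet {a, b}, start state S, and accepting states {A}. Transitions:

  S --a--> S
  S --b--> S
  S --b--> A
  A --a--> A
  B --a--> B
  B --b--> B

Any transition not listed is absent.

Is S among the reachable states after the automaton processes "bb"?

Yes

Start in {S}.
Read 'b': {S} → {S, A}.
Read 'b': {S, A} → {S, A}.
State S is in {S, A}.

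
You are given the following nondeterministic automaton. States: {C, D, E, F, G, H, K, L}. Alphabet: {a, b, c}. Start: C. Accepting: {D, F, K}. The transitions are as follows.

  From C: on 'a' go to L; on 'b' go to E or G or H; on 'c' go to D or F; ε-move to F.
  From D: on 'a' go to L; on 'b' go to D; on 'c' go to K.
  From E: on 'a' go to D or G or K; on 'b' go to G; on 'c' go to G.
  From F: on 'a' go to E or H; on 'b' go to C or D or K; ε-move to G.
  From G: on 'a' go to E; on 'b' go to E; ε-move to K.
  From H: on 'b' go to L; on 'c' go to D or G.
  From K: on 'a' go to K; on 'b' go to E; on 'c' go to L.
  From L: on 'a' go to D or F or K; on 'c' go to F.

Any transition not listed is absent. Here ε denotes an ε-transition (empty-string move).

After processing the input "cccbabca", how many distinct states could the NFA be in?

6

Start: ε-closure({C}) = {C, F, G, K}.
Read 'c': C→{D, F}, F→∅, G→∅, K→{L}; union {D, F, L}; ε-closure = {D, F, G, K, L}.
Read 'c': D→{K}, F→∅, G→∅, K→{L}, L→{F}; union {F, K, L}; ε-closure = {F, G, K, L}.
Read 'c': F→∅, G→∅, K→{L}, L→{F}; union {F, L}; ε-closure = {F, G, K, L}.
Read 'b': F→{C, D, K}, G→{E}, K→{E}, L→∅; union {C, D, E, K}; ε-closure = {C, D, E, F, G, K}.
Read 'a': C→{L}, D→{L}, E→{D, G, K}, F→{E, H}, G→{E}, K→{K}; now {D, E, G, H, K, L}.
Read 'b': D→{D}, E→{G}, G→{E}, H→{L}, K→{E}, L→∅; union {D, E, G, L}; ε-closure = {D, E, G, K, L}.
Read 'c': D→{K}, E→{G}, G→∅, K→{L}, L→{F}; now {F, G, K, L}.
Read 'a': F→{E, H}, G→{E}, K→{K}, L→{D, F, K}; union {D, E, F, H, K}; ε-closure = {D, E, F, G, H, K}.
That set has 6 states.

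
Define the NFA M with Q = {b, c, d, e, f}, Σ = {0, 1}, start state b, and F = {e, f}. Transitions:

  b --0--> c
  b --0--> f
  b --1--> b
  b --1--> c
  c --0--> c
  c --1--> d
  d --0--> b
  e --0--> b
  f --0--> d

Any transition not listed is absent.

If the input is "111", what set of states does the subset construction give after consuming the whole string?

{b, c, d}

Start in {b}.
Read '1': {b} → {b, c}.
Read '1': {b, c} → {b, c, d}.
Read '1': {b, c, d} → {b, c, d}.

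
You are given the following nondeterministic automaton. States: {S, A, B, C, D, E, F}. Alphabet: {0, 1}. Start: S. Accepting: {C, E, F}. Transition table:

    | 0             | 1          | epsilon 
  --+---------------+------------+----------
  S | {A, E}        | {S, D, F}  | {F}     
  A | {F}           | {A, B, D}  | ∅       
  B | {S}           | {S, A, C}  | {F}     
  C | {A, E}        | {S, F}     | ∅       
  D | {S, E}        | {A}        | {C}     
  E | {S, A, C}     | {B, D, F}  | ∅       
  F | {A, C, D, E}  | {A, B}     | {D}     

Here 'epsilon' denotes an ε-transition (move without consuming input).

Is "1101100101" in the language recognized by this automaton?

Yes

Start: ε-closure({S}) = {S, C, D, F}.
Read '1': S→{S, D, F}, C→{S, F}, D→{A}, F→{A, B}; union {S, A, B, D, F}; ε-closure = {S, A, B, C, D, F}.
Read '1': S→{S, D, F}, A→{A, B, D}, B→{S, A, C}, C→{S, F}, D→{A}, F→{A, B}; now {S, A, B, C, D, F}.
Read '0': S→{A, E}, A→{F}, B→{S}, C→{A, E}, D→{S, E}, F→{A, C, D, E}; now {S, A, C, D, E, F}.
Read '1': S→{S, D, F}, A→{A, B, D}, C→{S, F}, D→{A}, E→{B, D, F}, F→{A, B}; union {S, A, B, D, F}; ε-closure = {S, A, B, C, D, F}.
Read '1': S→{S, D, F}, A→{A, B, D}, B→{S, A, C}, C→{S, F}, D→{A}, F→{A, B}; now {S, A, B, C, D, F}.
Read '0': S→{A, E}, A→{F}, B→{S}, C→{A, E}, D→{S, E}, F→{A, C, D, E}; now {S, A, C, D, E, F}.
Read '0': S→{A, E}, A→{F}, C→{A, E}, D→{S, E}, E→{S, A, C}, F→{A, C, D, E}; now {S, A, C, D, E, F}.
Read '1': S→{S, D, F}, A→{A, B, D}, C→{S, F}, D→{A}, E→{B, D, F}, F→{A, B}; union {S, A, B, D, F}; ε-closure = {S, A, B, C, D, F}.
Read '0': S→{A, E}, A→{F}, B→{S}, C→{A, E}, D→{S, E}, F→{A, C, D, E}; now {S, A, C, D, E, F}.
Read '1': S→{S, D, F}, A→{A, B, D}, C→{S, F}, D→{A}, E→{B, D, F}, F→{A, B}; union {S, A, B, D, F}; ε-closure = {S, A, B, C, D, F}.
The final set {S, A, B, C, D, F} contains the accepting states C, F.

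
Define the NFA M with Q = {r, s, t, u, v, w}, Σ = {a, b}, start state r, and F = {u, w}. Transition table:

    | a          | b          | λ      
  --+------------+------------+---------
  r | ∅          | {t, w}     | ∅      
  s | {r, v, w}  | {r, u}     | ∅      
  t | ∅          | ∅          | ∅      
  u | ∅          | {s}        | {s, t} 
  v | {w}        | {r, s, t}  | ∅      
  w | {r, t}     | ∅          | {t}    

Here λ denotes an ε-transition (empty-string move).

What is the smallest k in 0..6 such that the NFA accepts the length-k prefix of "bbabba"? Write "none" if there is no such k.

1

Start in {r}.
Read 'b': r→{t, w}; now {t, w}.
None of the earlier sets intersect F, but {t, w} does.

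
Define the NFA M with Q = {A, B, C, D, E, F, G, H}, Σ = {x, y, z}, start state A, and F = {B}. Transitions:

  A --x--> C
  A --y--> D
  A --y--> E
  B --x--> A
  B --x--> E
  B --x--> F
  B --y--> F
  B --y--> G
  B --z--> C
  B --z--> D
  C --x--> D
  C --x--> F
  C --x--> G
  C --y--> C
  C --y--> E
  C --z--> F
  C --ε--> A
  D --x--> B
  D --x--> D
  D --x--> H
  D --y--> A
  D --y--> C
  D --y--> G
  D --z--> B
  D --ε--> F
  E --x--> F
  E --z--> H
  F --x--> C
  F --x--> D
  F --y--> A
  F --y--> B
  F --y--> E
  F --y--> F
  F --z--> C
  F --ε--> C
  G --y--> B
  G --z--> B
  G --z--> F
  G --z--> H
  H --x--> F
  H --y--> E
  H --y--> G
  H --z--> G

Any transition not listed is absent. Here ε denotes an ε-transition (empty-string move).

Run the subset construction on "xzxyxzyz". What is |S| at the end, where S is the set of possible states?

6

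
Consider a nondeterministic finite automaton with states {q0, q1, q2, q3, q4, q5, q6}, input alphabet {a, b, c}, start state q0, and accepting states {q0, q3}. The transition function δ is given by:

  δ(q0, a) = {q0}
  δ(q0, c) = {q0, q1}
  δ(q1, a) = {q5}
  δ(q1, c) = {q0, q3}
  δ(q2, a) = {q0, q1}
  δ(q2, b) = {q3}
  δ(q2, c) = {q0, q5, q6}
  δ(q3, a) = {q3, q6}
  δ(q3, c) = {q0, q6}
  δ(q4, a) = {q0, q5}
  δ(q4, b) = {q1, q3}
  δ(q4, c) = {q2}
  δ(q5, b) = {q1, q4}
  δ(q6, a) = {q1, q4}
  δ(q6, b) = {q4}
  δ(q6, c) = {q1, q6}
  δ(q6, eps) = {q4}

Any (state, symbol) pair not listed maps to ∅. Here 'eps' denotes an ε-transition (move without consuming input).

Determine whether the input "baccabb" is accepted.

Start in {q0}.
Read 'b': {q0} → ∅.
The set is empty and remains empty for the remaining 6 symbols.
The final set ∅ contains no accepting state.

No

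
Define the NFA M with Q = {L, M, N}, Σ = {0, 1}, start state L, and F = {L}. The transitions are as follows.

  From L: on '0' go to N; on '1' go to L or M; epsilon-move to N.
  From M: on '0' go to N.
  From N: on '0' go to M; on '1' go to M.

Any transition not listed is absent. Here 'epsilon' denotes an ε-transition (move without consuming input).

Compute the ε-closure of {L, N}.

Begin with {L, N}.
No ε-moves leave this set, so the closure equals the set itself.

{L, N}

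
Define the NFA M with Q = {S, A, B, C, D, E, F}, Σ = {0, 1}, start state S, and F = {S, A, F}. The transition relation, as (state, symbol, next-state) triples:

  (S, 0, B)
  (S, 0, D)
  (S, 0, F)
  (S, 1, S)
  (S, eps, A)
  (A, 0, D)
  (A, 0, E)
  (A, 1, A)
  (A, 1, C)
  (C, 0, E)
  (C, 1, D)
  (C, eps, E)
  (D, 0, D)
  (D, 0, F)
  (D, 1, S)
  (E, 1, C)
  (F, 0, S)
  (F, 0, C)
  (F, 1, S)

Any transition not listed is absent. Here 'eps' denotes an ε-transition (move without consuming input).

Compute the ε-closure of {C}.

Begin with {C}.
ε-move C → E; add E.

{C, E}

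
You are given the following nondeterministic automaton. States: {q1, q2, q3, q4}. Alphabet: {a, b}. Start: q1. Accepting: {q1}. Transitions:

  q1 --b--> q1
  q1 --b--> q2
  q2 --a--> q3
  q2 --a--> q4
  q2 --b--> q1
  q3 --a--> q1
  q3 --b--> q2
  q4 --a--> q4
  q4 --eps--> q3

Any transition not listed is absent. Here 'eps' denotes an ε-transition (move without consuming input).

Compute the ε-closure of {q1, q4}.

{q1, q3, q4}

Begin with {q1, q4}.
ε-move q4 → q3; add q3.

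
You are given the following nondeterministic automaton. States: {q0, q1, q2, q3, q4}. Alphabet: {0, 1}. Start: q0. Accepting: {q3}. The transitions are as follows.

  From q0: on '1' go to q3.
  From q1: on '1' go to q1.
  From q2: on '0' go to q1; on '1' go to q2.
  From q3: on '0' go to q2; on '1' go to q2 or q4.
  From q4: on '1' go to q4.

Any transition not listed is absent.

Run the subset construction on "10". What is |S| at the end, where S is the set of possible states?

1

Start in {q0}.
Read '1': q0→{q3}; now {q3}.
Read '0': q3→{q2}; now {q2}.
That set has 1 state.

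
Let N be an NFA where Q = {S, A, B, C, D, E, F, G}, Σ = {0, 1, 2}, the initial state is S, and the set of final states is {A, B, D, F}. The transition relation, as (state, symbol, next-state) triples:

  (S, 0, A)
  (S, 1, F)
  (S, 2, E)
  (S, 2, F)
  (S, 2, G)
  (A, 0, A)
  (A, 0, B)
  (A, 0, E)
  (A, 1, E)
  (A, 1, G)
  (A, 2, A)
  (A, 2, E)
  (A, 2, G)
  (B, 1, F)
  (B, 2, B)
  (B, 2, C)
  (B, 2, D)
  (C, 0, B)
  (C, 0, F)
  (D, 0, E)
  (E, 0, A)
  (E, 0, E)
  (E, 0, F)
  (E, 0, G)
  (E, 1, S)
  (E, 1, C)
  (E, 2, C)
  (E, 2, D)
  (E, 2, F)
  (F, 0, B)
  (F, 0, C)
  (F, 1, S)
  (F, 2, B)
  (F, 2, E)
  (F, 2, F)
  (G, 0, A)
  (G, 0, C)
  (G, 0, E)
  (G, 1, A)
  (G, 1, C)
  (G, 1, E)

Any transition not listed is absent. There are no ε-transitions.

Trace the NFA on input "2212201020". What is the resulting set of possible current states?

{A, B, C, E, F, G}

Start in {S}.
Read '2': {S} → {E, F, G}.
Read '2': {E, F, G} → {B, C, D, E, F}.
Read '1': {B, C, D, E, F} → {S, C, F}.
Read '2': {S, C, F} → {B, E, F, G}.
Read '2': {B, E, F, G} → {B, C, D, E, F}.
Read '0': {B, C, D, E, F} → {A, B, C, E, F, G}.
Read '1': {A, B, C, E, F, G} → {S, A, C, E, F, G}.
Read '0': {S, A, C, E, F, G} → {A, B, C, E, F, G}.
Read '2': {A, B, C, E, F, G} → {A, B, C, D, E, F, G}.
Read '0': {A, B, C, D, E, F, G} → {A, B, C, E, F, G}.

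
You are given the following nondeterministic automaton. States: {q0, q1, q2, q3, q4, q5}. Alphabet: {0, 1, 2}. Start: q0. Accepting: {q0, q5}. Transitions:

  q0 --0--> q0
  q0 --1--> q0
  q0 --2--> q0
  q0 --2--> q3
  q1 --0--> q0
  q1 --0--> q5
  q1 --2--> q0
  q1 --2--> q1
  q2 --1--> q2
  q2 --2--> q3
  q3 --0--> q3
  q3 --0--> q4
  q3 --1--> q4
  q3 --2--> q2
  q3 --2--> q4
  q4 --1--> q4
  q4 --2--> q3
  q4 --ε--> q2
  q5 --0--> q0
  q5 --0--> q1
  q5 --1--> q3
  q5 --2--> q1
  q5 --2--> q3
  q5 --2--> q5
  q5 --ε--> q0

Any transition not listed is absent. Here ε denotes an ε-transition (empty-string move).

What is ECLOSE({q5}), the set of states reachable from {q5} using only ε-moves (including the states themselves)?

{q0, q5}

Begin with {q5}.
ε-move q5 → q0; add q0.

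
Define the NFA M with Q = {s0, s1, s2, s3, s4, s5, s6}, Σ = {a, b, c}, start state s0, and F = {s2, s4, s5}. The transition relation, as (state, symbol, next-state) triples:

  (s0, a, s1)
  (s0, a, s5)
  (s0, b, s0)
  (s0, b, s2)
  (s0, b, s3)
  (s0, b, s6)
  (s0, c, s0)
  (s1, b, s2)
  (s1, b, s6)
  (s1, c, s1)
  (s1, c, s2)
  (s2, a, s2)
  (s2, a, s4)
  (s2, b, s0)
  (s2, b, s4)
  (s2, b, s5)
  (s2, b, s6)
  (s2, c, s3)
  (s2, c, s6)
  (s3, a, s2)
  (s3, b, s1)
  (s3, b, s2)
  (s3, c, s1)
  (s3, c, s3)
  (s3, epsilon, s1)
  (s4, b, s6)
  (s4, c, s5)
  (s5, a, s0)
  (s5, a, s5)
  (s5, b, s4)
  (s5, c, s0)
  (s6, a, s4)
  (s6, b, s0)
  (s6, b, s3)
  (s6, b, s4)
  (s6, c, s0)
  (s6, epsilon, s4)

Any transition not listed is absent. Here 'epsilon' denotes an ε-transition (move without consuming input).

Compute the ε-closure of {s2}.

Begin with {s2}.
No ε-moves leave this set, so the closure equals the set itself.

{s2}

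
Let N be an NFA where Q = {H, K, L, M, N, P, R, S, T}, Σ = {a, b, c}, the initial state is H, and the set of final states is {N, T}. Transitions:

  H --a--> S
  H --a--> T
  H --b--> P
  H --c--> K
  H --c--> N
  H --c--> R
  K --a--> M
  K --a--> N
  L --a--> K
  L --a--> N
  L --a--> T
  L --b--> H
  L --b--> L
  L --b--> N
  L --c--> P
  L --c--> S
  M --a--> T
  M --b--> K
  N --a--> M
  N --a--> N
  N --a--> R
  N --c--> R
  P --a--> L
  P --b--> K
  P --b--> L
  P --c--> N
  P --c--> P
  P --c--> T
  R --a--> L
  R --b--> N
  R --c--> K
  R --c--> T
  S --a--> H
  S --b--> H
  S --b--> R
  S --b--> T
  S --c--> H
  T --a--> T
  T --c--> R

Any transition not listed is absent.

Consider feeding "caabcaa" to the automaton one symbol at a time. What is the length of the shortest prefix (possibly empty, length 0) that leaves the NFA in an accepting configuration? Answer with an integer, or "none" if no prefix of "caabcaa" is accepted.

Start in {H}.
Read 'c': H→{K, N, R}; now {K, N, R}.
None of the earlier sets intersect F, but {K, N, R} does.

1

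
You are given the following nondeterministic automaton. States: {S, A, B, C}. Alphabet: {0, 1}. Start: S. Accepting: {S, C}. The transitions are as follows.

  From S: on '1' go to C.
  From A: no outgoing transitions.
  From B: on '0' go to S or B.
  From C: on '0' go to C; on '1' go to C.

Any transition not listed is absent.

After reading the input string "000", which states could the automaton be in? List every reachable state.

Start in {S}.
Read '0': {S} → ∅.
The set is empty and remains empty for the remaining 2 symbols.

∅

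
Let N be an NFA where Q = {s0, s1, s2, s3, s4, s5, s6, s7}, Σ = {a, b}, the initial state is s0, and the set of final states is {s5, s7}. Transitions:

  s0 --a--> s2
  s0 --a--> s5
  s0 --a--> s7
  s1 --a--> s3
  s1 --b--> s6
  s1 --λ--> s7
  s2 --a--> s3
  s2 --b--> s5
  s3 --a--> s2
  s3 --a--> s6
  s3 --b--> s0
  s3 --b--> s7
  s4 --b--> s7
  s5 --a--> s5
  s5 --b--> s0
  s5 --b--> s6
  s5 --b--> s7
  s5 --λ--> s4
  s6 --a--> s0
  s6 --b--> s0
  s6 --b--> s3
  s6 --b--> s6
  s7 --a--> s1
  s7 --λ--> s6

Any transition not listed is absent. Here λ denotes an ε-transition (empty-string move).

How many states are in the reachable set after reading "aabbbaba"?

Start in {s0}.
Read 'a': s0→{s2, s5, s7}; union {s2, s5, s7}; ε-closure = {s2, s4, s5, s6, s7}.
Read 'a': s2→{s3}, s4→∅, s5→{s5}, s6→{s0}, s7→{s1}; union {s0, s1, s3, s5}; ε-closure = {s0, s1, s3, s4, s5, s6, s7}.
Read 'b': s0→∅, s1→{s6}, s3→{s0, s7}, s4→{s7}, s5→{s0, s6, s7}, s6→{s0, s3, s6}, s7→∅; now {s0, s3, s6, s7}.
Read 'b': s0→∅, s3→{s0, s7}, s6→{s0, s3, s6}, s7→∅; now {s0, s3, s6, s7}.
Read 'b': s0→∅, s3→{s0, s7}, s6→{s0, s3, s6}, s7→∅; now {s0, s3, s6, s7}.
Read 'a': s0→{s2, s5, s7}, s3→{s2, s6}, s6→{s0}, s7→{s1}; union {s0, s1, s2, s5, s6, s7}; ε-closure = {s0, s1, s2, s4, s5, s6, s7}.
Read 'b': s0→∅, s1→{s6}, s2→{s5}, s4→{s7}, s5→{s0, s6, s7}, s6→{s0, s3, s6}, s7→∅; union {s0, s3, s5, s6, s7}; ε-closure = {s0, s3, s4, s5, s6, s7}.
Read 'a': s0→{s2, s5, s7}, s3→{s2, s6}, s4→∅, s5→{s5}, s6→{s0}, s7→{s1}; union {s0, s1, s2, s5, s6, s7}; ε-closure = {s0, s1, s2, s4, s5, s6, s7}.
That set has 7 states.

7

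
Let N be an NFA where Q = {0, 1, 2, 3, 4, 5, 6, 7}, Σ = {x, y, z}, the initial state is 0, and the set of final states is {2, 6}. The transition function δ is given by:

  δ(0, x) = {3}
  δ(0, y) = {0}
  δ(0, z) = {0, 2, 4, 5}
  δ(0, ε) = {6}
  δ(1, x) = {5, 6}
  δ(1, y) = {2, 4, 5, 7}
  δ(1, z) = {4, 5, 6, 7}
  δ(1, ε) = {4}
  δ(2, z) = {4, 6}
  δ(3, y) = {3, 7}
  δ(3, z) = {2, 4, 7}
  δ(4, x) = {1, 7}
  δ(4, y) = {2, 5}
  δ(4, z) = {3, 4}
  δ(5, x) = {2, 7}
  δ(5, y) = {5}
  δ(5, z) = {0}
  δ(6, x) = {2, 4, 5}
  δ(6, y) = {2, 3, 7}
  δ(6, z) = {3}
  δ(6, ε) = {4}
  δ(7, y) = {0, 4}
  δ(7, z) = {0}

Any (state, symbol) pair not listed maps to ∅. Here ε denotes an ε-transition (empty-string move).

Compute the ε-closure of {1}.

Begin with {1}.
ε-move 1 → 4; add 4.

{1, 4}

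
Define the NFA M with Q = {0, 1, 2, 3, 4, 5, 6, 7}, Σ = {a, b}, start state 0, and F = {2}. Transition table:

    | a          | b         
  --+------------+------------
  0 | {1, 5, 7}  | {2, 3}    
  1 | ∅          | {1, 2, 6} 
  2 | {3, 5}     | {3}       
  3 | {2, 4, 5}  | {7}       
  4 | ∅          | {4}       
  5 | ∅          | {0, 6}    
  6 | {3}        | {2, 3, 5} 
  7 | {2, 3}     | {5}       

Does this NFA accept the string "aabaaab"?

No

Start in {0}.
Read 'a': {0} → {1, 5, 7}.
Read 'a': {1, 5, 7} → {2, 3}.
Read 'b': {2, 3} → {3, 7}.
Read 'a': {3, 7} → {2, 3, 4, 5}.
Read 'a': {2, 3, 4, 5} → {2, 3, 4, 5}.
Read 'a': {2, 3, 4, 5} → {2, 3, 4, 5}.
Read 'b': {2, 3, 4, 5} → {0, 3, 4, 6, 7}.
The final set {0, 3, 4, 6, 7} contains no accepting state.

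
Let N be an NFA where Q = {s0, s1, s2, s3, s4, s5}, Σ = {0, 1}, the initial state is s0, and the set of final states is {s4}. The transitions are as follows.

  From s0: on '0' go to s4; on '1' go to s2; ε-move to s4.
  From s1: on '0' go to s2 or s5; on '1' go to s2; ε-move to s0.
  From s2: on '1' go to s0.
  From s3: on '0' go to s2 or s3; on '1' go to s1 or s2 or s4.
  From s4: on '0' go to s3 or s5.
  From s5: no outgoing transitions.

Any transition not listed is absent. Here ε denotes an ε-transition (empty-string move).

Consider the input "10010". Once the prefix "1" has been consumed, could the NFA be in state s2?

Yes

Start: ε-closure({s0}) = {s0, s4}.
Read '1': s0→{s2}, s4→∅; now {s2}.
State s2 is in {s2}.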